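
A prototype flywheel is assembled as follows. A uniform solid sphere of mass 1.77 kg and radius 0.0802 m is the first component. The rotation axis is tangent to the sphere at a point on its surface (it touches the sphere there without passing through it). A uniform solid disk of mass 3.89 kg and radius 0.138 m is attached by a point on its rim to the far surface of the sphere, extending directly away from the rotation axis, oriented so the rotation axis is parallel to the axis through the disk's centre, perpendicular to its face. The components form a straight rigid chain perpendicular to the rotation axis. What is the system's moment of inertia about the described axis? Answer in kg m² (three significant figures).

Solid sphere: I_cm = (2/5)MR² = (2/5)(1.77)(0.0802)² = 0.0045539 kg m²; centre at d = 0.0802 m, so I = I_cm + Md² gives I = 0.0045539 + (1.77)(0.0802)² = 0.015939 kg m².
Solid disk: I_cm = (1/2)MR² = (1/2)(3.89)(0.138)² = 0.037041 kg m²; centre at d = 0.0802 + 0.0802 + 0.138 = 0.2984 m, so I = I_cm + Md² gives I = 0.037041 + (3.89)(0.2984)² = 0.38342 kg m².
Total I = 0.015939 + 0.38342 = 0.39935 kg m².

0.399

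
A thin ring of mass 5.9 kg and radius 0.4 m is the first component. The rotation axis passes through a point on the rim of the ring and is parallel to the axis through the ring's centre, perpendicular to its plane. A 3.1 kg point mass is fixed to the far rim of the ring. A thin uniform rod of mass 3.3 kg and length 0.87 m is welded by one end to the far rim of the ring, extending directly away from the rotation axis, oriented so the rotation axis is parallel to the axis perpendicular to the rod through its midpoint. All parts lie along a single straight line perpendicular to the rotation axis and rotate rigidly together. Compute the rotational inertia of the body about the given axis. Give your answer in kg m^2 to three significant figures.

9.11

Thin ring: I_cm = MR² = (5.9)(0.4)² = 0.944 kg m^2; centre at d = 0.4 m, so the parallel axis theorem gives I = 0.944 + (5.9)(0.4)² = 1.888 kg m^2.
Point mass: I_cm = 0; centre at d = 0.4 + 0.4 = 0.8 m, so the parallel axis theorem gives I = 0 + (3.1)(0.8)² = 1.984 kg m^2.
Thin rod: I_cm = (1/12)ML² = (1/12)(3.3)(0.87)² = 0.20815 kg m^2; centre at d = 0.4 + 0.4 + 0.435 = 1.235 m, so the parallel axis theorem gives I = 0.20815 + (3.3)(1.235)² = 5.2414 kg m^2.
Total I = 1.888 + 1.984 + 5.2414 = 9.1134 kg m^2.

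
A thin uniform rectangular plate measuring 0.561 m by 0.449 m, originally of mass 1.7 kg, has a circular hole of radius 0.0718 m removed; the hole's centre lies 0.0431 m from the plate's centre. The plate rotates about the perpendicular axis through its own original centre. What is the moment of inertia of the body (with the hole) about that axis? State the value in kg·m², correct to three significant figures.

0.0727

Unpierced body about its centre: I₀ = (1/12)M(a²+b²) = (1/12)(1.7)[(0.561)² + (0.449)²] = 0.073146 kg·m².
The removed disk has mass m = M·πr²/(ab) = (1.7)·π(0.0718)²/(0.561·0.449) = 0.1093 kg (same uniform areal density).
Its moment of inertia about the rotation axis (parallel-axis theorem): I_hole = (1/2)mr² + md² = (1/2)(0.1093)(0.0718)² + (0.1093)(0.0431)² = 0.00048479 kg·m².
Treating the hole as negative mass, I = I₀ − I_hole = 0.073146 − 0.00048479 = 0.072661 kg·m².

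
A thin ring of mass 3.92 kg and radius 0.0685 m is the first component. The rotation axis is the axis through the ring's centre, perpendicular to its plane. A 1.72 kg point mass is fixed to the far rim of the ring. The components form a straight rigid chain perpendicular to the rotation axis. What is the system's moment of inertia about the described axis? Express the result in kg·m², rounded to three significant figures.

0.0265

Thin ring: I_cm = MR² = (3.92)(0.0685)² = 0.018394 kg·m²; axis through the centre, so I = 0.018394 kg·m².
Point mass: I_cm = 0; centre at d = 0.0685 m, so I = I_cm + Md² gives I = 0 + (1.72)(0.0685)² = 0.0080707 kg·m².
Total I = 0.018394 + 0.0080707 = 0.026464 kg·m².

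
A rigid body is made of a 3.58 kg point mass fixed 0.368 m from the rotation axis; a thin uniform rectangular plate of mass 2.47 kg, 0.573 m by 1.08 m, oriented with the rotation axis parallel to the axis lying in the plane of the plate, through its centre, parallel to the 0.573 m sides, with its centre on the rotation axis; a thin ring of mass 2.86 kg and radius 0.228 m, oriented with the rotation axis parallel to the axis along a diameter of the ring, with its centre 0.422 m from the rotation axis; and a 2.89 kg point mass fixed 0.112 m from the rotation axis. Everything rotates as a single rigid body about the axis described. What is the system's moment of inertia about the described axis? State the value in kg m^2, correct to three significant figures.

1.34

Point mass: I_cm = 0; centre at d = 0.368 m, so the parallel axis theorem gives I = 0 + (3.58)(0.368)² = 0.48482 kg m^2.
Rectangular plate: I_cm = (1/12)Mb² = (1/12)(2.47)(1.08)² = 0.24008 kg m^2; axis through the centre, so I = 0.24008 kg m^2.
Thin ring: I_cm = (1/2)MR² = (1/2)(2.86)(0.228)² = 0.074337 kg m^2; centre at d = 0.422 m, so the parallel axis theorem gives I = 0.074337 + (2.86)(0.422)² = 0.58366 kg m^2.
Point mass: I_cm = 0; centre at d = 0.112 m, so the parallel axis theorem gives I = 0 + (2.89)(0.112)² = 0.036252 kg m^2.
Total I = 0.48482 + 0.24008 + 0.58366 + 0.036252 = 1.3448 kg m^2.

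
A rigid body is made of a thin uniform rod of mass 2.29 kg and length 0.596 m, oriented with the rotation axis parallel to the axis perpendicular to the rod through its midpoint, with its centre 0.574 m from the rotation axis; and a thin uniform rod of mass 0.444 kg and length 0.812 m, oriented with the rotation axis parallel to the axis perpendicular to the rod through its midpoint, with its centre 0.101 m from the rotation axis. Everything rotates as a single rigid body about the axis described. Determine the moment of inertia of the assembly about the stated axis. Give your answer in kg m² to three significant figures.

Thin rod: I_cm = (1/12)ML² = (1/12)(2.29)(0.596)² = 0.067787 kg m²; centre at d = 0.574 m, so I = I_cm + Md² gives I = 0.067787 + (2.29)(0.574)² = 0.82229 kg m².
Thin rod: I_cm = (1/12)ML² = (1/12)(0.444)(0.812)² = 0.024396 kg m²; centre at d = 0.101 m, so I = I_cm + Md² gives I = 0.024396 + (0.444)(0.101)² = 0.028925 kg m².
Total I = 0.82229 + 0.028925 = 0.85121 kg m².

0.851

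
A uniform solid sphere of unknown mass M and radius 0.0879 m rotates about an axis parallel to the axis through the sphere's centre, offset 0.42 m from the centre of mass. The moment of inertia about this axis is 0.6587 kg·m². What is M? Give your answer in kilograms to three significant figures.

3.67

I = I_cm + Md² = (2/5)MR² + Md² = M·[0.4·(0.0879)² + (0.42)²] = M·0.17949.
So M = 0.6587 / 0.17949 = 3.6698 kg.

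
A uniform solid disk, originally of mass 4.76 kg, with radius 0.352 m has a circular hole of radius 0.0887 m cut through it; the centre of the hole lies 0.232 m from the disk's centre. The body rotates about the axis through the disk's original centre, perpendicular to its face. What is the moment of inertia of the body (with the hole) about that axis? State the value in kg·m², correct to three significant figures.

0.277

Unpierced body about its centre: I₀ = (1/2)MR² = (1/2)(4.76)(0.352)² = 0.29489 kg·m².
The removed disk has mass m = M·(r/R)² = (4.76)(0.0887/0.352)² = 0.30225 kg (same uniform areal density).
Its moment of inertia about the rotation axis (parallel-axis theorem): I_hole = (1/2)mr² + md² = (1/2)(0.30225)(0.0887)² + (0.30225)(0.232)² = 0.017457 kg·m².
Treating the hole as negative mass, I = I₀ − I_hole = 0.29489 − 0.017457 = 0.27743 kg·m².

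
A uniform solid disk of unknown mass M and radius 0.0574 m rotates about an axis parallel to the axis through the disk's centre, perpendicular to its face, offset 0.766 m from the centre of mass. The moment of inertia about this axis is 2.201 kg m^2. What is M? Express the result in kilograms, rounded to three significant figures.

I = I_cm + Md² = (1/2)MR² + Md² = M·[0.5·(0.0574)² + (0.766)²] = M·0.5884.
So M = 2.201 / 0.5884 = 3.7406 kg.

3.74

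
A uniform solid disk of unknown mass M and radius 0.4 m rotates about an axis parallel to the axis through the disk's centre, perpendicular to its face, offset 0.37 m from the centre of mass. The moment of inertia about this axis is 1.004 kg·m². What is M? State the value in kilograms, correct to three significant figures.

4.63

I = I_cm + Md² = (1/2)MR² + Md² = M·[0.5·(0.4)² + (0.37)²] = M·0.2169.
So M = 1.004 / 0.2169 = 4.6289 kg.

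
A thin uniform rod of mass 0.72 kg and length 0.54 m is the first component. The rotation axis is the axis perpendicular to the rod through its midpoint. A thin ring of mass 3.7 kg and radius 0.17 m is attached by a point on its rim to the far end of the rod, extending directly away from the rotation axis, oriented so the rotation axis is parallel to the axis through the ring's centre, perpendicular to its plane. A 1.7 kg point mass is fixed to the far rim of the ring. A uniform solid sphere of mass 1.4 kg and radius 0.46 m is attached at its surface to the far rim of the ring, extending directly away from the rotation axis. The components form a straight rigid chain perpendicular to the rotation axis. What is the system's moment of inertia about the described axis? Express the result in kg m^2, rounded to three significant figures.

3.19

Thin rod: I_cm = (1/12)ML² = (1/12)(0.72)(0.54)² = 0.017496 kg m^2; axis through the centre, so I = 0.017496 kg m^2.
Thin ring: I_cm = MR² = (3.7)(0.17)² = 0.10693 kg m^2; centre at d = 0.27 + 0.17 = 0.44 m, so the parallel axis theorem gives I = 0.10693 + (3.7)(0.44)² = 0.82325 kg m^2.
Point mass: I_cm = 0; centre at d = 0.27 + 0.17 + 0.17 = 0.61 m, so the parallel axis theorem gives I = 0 + (1.7)(0.61)² = 0.63257 kg m^2.
Solid sphere: I_cm = (2/5)MR² = (2/5)(1.4)(0.46)² = 0.1185 kg m^2; centre at d = 0.27 + 0.17 + 0.17 + 0.46 = 1.07 m, so the parallel axis theorem gives I = 0.1185 + (1.4)(1.07)² = 1.7214 kg m^2.
Total I = 0.017496 + 0.82325 + 0.63257 + 1.7214 = 3.1947 kg m^2.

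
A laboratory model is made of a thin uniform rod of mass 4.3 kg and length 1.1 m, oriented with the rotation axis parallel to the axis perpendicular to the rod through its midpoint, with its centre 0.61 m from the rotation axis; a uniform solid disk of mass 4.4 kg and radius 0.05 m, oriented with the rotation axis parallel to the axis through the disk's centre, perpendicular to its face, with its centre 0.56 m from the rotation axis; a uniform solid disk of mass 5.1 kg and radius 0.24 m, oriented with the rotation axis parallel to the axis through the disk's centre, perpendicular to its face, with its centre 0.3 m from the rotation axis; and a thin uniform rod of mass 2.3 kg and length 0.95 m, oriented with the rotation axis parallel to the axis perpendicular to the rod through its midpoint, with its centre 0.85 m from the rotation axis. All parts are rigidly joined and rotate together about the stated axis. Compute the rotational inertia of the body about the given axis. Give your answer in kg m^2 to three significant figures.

5.86

Thin rod: I_cm = (1/12)ML² = (1/12)(4.3)(1.1)² = 0.43358 kg m^2; centre at d = 0.61 m, so the parallel axis theorem gives I = 0.43358 + (4.3)(0.61)² = 2.0336 kg m^2.
Solid disk: I_cm = (1/2)MR² = (1/2)(4.4)(0.05)² = 0.0055 kg m^2; centre at d = 0.56 m, so the parallel axis theorem gives I = 0.0055 + (4.4)(0.56)² = 1.3853 kg m^2.
Solid disk: I_cm = (1/2)MR² = (1/2)(5.1)(0.24)² = 0.14688 kg m^2; centre at d = 0.3 m, so the parallel axis theorem gives I = 0.14688 + (5.1)(0.3)² = 0.60588 kg m^2.
Thin rod: I_cm = (1/12)ML² = (1/12)(2.3)(0.95)² = 0.17298 kg m^2; centre at d = 0.85 m, so the parallel axis theorem gives I = 0.17298 + (2.3)(0.85)² = 1.8347 kg m^2.
Total I = 2.0336 + 1.3853 + 0.60588 + 1.8347 = 5.8596 kg m^2.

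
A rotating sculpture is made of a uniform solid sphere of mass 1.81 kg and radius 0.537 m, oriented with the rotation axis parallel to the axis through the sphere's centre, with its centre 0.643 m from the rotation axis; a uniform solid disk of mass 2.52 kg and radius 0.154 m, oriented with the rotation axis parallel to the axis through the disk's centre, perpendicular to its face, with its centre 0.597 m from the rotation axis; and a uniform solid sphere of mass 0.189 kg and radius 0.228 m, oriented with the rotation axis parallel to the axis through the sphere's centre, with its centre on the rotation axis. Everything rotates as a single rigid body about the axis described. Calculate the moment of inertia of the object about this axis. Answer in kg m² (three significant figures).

1.89

Solid sphere: I_cm = (2/5)MR² = (2/5)(1.81)(0.537)² = 0.20878 kg m²; centre at d = 0.643 m, so the parallel axis theorem gives I = 0.20878 + (1.81)(0.643)² = 0.95712 kg m².
Solid disk: I_cm = (1/2)MR² = (1/2)(2.52)(0.154)² = 0.029882 kg m²; centre at d = 0.597 m, so the parallel axis theorem gives I = 0.029882 + (2.52)(0.597)² = 0.92803 kg m².
Solid sphere: I_cm = (2/5)MR² = (2/5)(0.189)(0.228)² = 0.00393 kg m²; axis through the centre, so I = 0.00393 kg m².
Total I = 0.95712 + 0.92803 + 0.00393 = 1.8891 kg m².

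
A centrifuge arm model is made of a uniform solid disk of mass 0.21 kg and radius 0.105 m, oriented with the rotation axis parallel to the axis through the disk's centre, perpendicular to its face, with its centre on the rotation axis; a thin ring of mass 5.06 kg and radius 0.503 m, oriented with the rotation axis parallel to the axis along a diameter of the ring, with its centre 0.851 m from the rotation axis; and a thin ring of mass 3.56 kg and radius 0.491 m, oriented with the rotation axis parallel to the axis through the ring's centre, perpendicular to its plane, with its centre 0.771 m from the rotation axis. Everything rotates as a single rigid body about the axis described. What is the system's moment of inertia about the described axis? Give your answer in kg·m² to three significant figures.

Solid disk: I_cm = (1/2)MR² = (1/2)(0.21)(0.105)² = 0.0011576 kg·m²; axis through the centre, so I = 0.0011576 kg·m².
Thin ring: I_cm = (1/2)MR² = (1/2)(5.06)(0.503)² = 0.64011 kg·m²; centre at d = 0.851 m, so I = I_cm + Md² gives I = 0.64011 + (5.06)(0.851)² = 4.3046 kg·m².
Thin ring: I_cm = MR² = (3.56)(0.491)² = 0.85825 kg·m²; centre at d = 0.771 m, so I = I_cm + Md² gives I = 0.85825 + (3.56)(0.771)² = 2.9745 kg·m².
Total I = 0.0011576 + 4.3046 + 2.9745 = 7.2802 kg·m².

7.28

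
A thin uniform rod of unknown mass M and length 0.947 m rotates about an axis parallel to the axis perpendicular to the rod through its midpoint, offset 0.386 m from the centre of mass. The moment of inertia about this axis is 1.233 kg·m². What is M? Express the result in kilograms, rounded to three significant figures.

I = I_cm + Md² = (1/12)ML² + Md² = M·[0.0833333·(0.947)² + (0.386)²] = M·0.22373.
So M = 1.233 / 0.22373 = 5.5111 kg.

5.51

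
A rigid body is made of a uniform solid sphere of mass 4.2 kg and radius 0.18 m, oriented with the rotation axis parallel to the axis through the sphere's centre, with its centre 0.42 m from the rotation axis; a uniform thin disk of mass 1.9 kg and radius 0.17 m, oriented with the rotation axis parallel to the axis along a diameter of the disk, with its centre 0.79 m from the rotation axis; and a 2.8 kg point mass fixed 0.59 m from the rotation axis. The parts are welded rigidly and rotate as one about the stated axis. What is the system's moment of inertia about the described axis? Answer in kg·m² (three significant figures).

2.97

Solid sphere: I_cm = (2/5)MR² = (2/5)(4.2)(0.18)² = 0.054432 kg·m²; centre at d = 0.42 m, so the parallel axis theorem gives I = 0.054432 + (4.2)(0.42)² = 0.79531 kg·m².
Thin disk: I_cm = (1/4)MR² = (1/4)(1.9)(0.17)² = 0.013728 kg·m²; centre at d = 0.79 m, so the parallel axis theorem gives I = 0.013728 + (1.9)(0.79)² = 1.1995 kg·m².
Point mass: I_cm = 0; centre at d = 0.59 m, so the parallel axis theorem gives I = 0 + (2.8)(0.59)² = 0.97468 kg·m².
Total I = 0.79531 + 1.1995 + 0.97468 = 2.9695 kg·m².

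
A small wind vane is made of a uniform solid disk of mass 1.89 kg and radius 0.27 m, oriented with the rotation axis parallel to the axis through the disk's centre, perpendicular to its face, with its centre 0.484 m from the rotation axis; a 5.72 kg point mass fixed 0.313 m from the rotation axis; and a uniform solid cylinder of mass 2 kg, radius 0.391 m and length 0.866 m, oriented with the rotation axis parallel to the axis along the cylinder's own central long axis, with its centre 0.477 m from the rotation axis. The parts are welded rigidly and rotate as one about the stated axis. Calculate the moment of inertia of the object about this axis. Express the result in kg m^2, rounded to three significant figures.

1.68

Solid disk: I_cm = (1/2)MR² = (1/2)(1.89)(0.27)² = 0.068891 kg m^2; centre at d = 0.484 m, so the parallel axis theorem gives I = 0.068891 + (1.89)(0.484)² = 0.51163 kg m^2.
Point mass: I_cm = 0; centre at d = 0.313 m, so the parallel axis theorem gives I = 0 + (5.72)(0.313)² = 0.56038 kg m^2.
Solid cylinder: I_cm = (1/2)MR² = (1/2)(2)(0.391)² = 0.15288 kg m^2; centre at d = 0.477 m, so the parallel axis theorem gives I = 0.15288 + (2)(0.477)² = 0.60794 kg m^2.
Total I = 0.51163 + 0.56038 + 0.60794 = 1.68 kg m^2.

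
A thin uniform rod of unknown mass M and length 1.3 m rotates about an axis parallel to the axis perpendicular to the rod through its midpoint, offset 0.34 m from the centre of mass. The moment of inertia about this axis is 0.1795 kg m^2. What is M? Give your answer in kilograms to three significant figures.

0.700

I = I_cm + Md² = (1/12)ML² + Md² = M·[0.0833333·(1.3)² + (0.34)²] = M·0.25643.
So M = 0.1795 / 0.25643 = 0.69999 kg.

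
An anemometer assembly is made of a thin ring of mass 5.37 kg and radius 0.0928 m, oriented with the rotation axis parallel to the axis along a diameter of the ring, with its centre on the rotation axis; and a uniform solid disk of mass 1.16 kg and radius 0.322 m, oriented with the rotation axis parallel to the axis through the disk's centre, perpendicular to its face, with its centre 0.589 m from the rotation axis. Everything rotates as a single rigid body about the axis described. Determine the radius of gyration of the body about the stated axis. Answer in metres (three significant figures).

0.273

Thin ring: I_cm = (1/2)MR² = (1/2)(5.37)(0.0928)² = 0.023123 kg m^2; axis through the centre, so I = 0.023123 kg m^2.
Solid disk: I_cm = (1/2)MR² = (1/2)(1.16)(0.322)² = 0.060137 kg m^2; centre at d = 0.589 m, so the parallel axis theorem gives I = 0.060137 + (1.16)(0.589)² = 0.46257 kg m^2.
Total I = 0.48569 kg m^2; total mass M = 6.53 kg.
k = √(I/M) = √(0.48569/6.53) = 0.27272 m.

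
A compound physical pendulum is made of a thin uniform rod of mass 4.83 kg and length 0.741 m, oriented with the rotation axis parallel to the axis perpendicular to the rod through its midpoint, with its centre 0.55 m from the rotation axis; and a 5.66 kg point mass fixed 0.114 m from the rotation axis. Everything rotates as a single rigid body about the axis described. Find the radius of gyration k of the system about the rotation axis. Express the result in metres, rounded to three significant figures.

Thin rod: I_cm = (1/12)ML² = (1/12)(4.83)(0.741)² = 0.22101 kg m²; centre at d = 0.55 m, so I = I_cm + Md² gives I = 0.22101 + (4.83)(0.55)² = 1.6821 kg m².
Point mass: I_cm = 0; centre at d = 0.114 m, so I = I_cm + Md² gives I = 0 + (5.66)(0.114)² = 0.073557 kg m².
Total I = 1.7556 kg m²; total mass M = 10.49 kg.
k = √(I/M) = √(1.7556/10.49) = 0.4091 m.

0.409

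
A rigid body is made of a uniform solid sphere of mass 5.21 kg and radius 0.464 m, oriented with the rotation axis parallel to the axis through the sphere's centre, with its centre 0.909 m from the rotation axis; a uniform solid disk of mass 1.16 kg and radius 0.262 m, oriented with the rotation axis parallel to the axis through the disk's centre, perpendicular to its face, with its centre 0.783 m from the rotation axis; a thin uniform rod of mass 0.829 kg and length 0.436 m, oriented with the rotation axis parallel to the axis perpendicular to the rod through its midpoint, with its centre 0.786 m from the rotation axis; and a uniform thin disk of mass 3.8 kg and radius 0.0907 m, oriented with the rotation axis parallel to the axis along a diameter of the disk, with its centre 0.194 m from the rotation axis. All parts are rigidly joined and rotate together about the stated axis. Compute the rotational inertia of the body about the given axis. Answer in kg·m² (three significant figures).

6.18

Solid sphere: I_cm = (2/5)MR² = (2/5)(5.21)(0.464)² = 0.44868 kg·m²; centre at d = 0.909 m, so the parallel axis theorem gives I = 0.44868 + (5.21)(0.909)² = 4.7536 kg·m².
Solid disk: I_cm = (1/2)MR² = (1/2)(1.16)(0.262)² = 0.039814 kg·m²; centre at d = 0.783 m, so the parallel axis theorem gives I = 0.039814 + (1.16)(0.783)² = 0.751 kg·m².
Thin rod: I_cm = (1/12)ML² = (1/12)(0.829)(0.436)² = 0.013132 kg·m²; centre at d = 0.786 m, so the parallel axis theorem gives I = 0.013132 + (0.829)(0.786)² = 0.52529 kg·m².
Thin disk: I_cm = (1/4)MR² = (1/4)(3.8)(0.0907)² = 0.0078152 kg·m²; centre at d = 0.194 m, so the parallel axis theorem gives I = 0.0078152 + (3.8)(0.194)² = 0.15083 kg·m².
Total I = 4.7536 + 0.751 + 0.52529 + 0.15083 = 6.1807 kg·m².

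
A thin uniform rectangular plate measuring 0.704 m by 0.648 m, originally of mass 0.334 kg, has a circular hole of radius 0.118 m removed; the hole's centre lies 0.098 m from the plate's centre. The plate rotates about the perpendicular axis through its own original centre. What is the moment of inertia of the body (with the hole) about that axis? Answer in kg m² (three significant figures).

Unpierced body about its centre: I₀ = (1/12)M(a²+b²) = (1/12)(0.334)[(0.704)² + (0.648)²] = 0.025482 kg m².
The removed disk has mass m = M·πr²/(ab) = (0.334)·π(0.118)²/(0.704·0.648) = 0.032027 kg (same uniform areal density).
Its moment of inertia about the rotation axis (parallel-axis theorem): I_hole = (1/2)mr² + md² = (1/2)(0.032027)(0.118)² + (0.032027)(0.098)² = 0.00053055 kg m².
Treating the hole as negative mass, I = I₀ − I_hole = 0.025482 − 0.00053055 = 0.024951 kg m².

0.0250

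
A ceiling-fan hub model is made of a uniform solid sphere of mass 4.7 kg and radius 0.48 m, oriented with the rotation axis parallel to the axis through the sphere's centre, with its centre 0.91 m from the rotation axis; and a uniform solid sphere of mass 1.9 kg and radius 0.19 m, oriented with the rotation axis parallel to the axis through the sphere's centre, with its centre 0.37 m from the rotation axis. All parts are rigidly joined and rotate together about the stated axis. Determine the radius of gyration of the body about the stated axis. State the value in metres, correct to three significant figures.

0.836

Solid sphere: I_cm = (2/5)MR² = (2/5)(4.7)(0.48)² = 0.43315 kg m²; centre at d = 0.91 m, so the parallel axis theorem gives I = 0.43315 + (4.7)(0.91)² = 4.3252 kg m².
Solid sphere: I_cm = (2/5)MR² = (2/5)(1.9)(0.19)² = 0.027436 kg m²; centre at d = 0.37 m, so the parallel axis theorem gives I = 0.027436 + (1.9)(0.37)² = 0.28755 kg m².
Total I = 4.6128 kg m²; total mass M = 6.6 kg.
k = √(I/M) = √(4.6128/6.6) = 0.836 m.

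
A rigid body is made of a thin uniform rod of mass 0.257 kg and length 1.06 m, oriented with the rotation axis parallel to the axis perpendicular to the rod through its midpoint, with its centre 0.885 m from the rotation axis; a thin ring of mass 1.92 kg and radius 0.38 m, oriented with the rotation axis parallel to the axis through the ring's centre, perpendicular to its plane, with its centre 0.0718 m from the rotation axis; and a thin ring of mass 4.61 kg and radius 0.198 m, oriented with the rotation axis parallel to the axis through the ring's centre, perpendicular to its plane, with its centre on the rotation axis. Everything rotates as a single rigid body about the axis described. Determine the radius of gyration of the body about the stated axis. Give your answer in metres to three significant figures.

Thin rod: I_cm = (1/12)ML² = (1/12)(0.257)(1.06)² = 0.024064 kg m^2; centre at d = 0.885 m, so I = I_cm + Md² gives I = 0.024064 + (0.257)(0.885)² = 0.22535 kg m^2.
Thin ring: I_cm = MR² = (1.92)(0.38)² = 0.27725 kg m^2; centre at d = 0.0718 m, so I = I_cm + Md² gives I = 0.27725 + (1.92)(0.0718)² = 0.28715 kg m^2.
Thin ring: I_cm = MR² = (4.61)(0.198)² = 0.18073 kg m^2; axis through the centre, so I = 0.18073 kg m^2.
Total I = 0.69323 kg m^2; total mass M = 6.787 kg.
k = √(I/M) = √(0.69323/6.787) = 0.31959 m.

0.320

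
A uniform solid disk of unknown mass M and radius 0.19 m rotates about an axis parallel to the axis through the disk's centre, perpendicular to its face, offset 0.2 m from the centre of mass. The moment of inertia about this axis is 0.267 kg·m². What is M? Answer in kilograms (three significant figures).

4.60

I = I_cm + Md² = (1/2)MR² + Md² = M·[0.5·(0.19)² + (0.2)²] = M·0.05805.
So M = 0.267 / 0.05805 = 4.5995 kg.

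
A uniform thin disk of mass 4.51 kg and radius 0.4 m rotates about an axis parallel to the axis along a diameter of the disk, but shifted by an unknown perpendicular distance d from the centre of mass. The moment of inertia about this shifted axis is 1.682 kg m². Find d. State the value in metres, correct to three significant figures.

0.577

About the centre-of-mass axis, I_cm = (1/4)MR² = (1/4)(4.51)(0.4)² = 0.1804 kg m².
Parallel axis theorem: I = I_cm + Md², so Md² = 1.682 − 0.1804 = 1.5016 kg m².
d = √(1.5016 / 4.51) = 0.57702 m.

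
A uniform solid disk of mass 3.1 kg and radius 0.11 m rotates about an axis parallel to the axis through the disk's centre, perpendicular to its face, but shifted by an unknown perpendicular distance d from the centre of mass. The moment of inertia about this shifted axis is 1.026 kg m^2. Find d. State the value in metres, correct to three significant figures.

About the centre-of-mass axis, I_cm = (1/2)MR² = (1/2)(3.1)(0.11)² = 0.018755 kg m^2.
Parallel axis theorem: I = I_cm + Md², so Md² = 1.026 − 0.018755 = 1.0072 kg m^2.
d = √(1.0072 / 3.1) = 0.57002 m.

0.570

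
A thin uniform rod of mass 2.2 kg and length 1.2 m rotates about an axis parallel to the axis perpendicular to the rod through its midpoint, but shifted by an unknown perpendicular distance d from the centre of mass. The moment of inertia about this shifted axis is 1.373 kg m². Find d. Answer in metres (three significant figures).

0.710

About the centre-of-mass axis, I_cm = (1/12)ML² = (1/12)(2.2)(1.2)² = 0.264 kg m².
Parallel axis theorem: I = I_cm + Md², so Md² = 1.373 − 0.264 = 1.109 kg m².
d = √(1.109 / 2.2) = 0.70999 m.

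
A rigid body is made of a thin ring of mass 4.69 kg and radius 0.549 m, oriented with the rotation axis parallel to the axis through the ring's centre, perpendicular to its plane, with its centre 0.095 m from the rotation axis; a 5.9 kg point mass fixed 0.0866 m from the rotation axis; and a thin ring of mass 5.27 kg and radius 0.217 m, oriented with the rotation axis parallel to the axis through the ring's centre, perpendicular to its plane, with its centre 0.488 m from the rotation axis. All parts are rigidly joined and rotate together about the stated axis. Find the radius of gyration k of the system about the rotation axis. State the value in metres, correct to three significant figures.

0.435

Thin ring: I_cm = MR² = (4.69)(0.549)² = 1.4136 kg m²; centre at d = 0.095 m, so the parallel axis theorem gives I = 1.4136 + (4.69)(0.095)² = 1.4559 kg m².
Point mass: I_cm = 0; centre at d = 0.0866 m, so the parallel axis theorem gives I = 0 + (5.9)(0.0866)² = 0.044247 kg m².
Thin ring: I_cm = MR² = (5.27)(0.217)² = 0.24816 kg m²; centre at d = 0.488 m, so the parallel axis theorem gives I = 0.24816 + (5.27)(0.488)² = 1.5032 kg m².
Total I = 3.0033 kg m²; total mass M = 15.86 kg.
k = √(I/M) = √(3.0033/15.86) = 0.43516 m.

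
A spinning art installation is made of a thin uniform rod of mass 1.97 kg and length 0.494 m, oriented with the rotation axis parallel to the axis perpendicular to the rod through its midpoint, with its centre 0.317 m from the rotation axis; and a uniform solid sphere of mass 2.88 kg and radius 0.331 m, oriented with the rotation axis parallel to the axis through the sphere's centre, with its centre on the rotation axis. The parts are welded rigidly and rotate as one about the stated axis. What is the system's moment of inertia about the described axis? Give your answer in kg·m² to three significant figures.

Thin rod: I_cm = (1/12)ML² = (1/12)(1.97)(0.494)² = 0.040063 kg·m²; centre at d = 0.317 m, so I = I_cm + Md² gives I = 0.040063 + (1.97)(0.317)² = 0.23803 kg·m².
Solid sphere: I_cm = (2/5)MR² = (2/5)(2.88)(0.331)² = 0.12621 kg·m²; axis through the centre, so I = 0.12621 kg·m².
Total I = 0.23803 + 0.12621 = 0.36424 kg·m².

0.364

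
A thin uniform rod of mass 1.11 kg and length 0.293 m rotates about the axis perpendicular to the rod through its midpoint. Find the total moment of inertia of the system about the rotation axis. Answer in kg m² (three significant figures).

I_cm = (1/12)ML² = (1/12)(1.11)(0.293)² = 0.007941 kg m²; axis through the centre, so I = 0.007941 kg m².

0.00794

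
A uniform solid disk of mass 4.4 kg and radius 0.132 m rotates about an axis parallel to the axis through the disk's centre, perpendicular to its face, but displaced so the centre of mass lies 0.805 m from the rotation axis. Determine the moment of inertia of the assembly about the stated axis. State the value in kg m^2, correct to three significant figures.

2.89

I_cm = (1/2)MR² = (1/2)(4.4)(0.132)² = 0.038333 kg m^2; centre at d = 0.805 m, so I = I_cm + Md² gives I = 0.038333 + (4.4)(0.805)² = 2.8896 kg m^2.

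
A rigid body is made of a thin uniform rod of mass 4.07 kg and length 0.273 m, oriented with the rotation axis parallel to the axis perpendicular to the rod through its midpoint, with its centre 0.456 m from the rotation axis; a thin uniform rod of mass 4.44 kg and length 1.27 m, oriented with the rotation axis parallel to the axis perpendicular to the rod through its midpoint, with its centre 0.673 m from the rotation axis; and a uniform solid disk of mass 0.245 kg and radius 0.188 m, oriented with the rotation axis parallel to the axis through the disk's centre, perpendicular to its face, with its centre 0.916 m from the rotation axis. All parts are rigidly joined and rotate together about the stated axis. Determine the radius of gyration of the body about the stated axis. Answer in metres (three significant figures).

Thin rod: I_cm = (1/12)ML² = (1/12)(4.07)(0.273)² = 0.025278 kg m²; centre at d = 0.456 m, so I = I_cm + Md² gives I = 0.025278 + (4.07)(0.456)² = 0.87158 kg m².
Thin rod: I_cm = (1/12)ML² = (1/12)(4.44)(1.27)² = 0.59677 kg m²; centre at d = 0.673 m, so I = I_cm + Md² gives I = 0.59677 + (4.44)(0.673)² = 2.6078 kg m².
Solid disk: I_cm = (1/2)MR² = (1/2)(0.245)(0.188)² = 0.0043296 kg m²; centre at d = 0.916 m, so I = I_cm + Md² gives I = 0.0043296 + (0.245)(0.916)² = 0.2099 kg m².
Total I = 3.6893 kg m²; total mass M = 8.755 kg.
k = √(I/M) = √(3.6893/8.755) = 0.64914 m.

0.649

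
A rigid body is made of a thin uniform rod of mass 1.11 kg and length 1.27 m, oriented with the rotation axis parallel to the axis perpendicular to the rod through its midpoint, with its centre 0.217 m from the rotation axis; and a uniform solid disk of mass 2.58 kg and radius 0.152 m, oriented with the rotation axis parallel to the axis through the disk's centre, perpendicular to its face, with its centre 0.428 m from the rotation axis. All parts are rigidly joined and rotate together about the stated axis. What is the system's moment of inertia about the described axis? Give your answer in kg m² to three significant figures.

0.704

Thin rod: I_cm = (1/12)ML² = (1/12)(1.11)(1.27)² = 0.14919 kg m²; centre at d = 0.217 m, so the parallel axis theorem gives I = 0.14919 + (1.11)(0.217)² = 0.20146 kg m².
Solid disk: I_cm = (1/2)MR² = (1/2)(2.58)(0.152)² = 0.029804 kg m²; centre at d = 0.428 m, so the parallel axis theorem gives I = 0.029804 + (2.58)(0.428)² = 0.50242 kg m².
Total I = 0.20146 + 0.50242 = 0.70388 kg m².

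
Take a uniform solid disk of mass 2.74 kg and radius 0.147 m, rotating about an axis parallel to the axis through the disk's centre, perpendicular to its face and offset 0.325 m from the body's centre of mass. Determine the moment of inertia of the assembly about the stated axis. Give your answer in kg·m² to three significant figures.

0.319

I_cm = (1/2)MR² = (1/2)(2.74)(0.147)² = 0.029604 kg·m²; centre at d = 0.325 m, so I = I_cm + Md² gives I = 0.029604 + (2.74)(0.325)² = 0.31902 kg·m².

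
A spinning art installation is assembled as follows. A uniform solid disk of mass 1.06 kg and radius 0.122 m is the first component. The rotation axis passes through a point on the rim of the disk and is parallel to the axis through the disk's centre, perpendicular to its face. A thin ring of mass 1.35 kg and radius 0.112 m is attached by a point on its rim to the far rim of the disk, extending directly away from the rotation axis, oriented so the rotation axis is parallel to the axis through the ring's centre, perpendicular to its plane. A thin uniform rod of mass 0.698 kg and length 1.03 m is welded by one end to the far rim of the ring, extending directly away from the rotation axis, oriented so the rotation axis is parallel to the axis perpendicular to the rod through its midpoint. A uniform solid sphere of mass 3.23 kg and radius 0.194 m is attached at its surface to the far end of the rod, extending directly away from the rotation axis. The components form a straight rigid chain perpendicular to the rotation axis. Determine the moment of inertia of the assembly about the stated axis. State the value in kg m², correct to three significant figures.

Solid disk: I_cm = (1/2)MR² = (1/2)(1.06)(0.122)² = 0.0078885 kg m²; centre at d = 0.122 m, so I = I_cm + Md² gives I = 0.0078885 + (1.06)(0.122)² = 0.023666 kg m².
Thin ring: I_cm = MR² = (1.35)(0.112)² = 0.016934 kg m²; centre at d = 0.122 + 0.122 + 0.112 = 0.356 m, so I = I_cm + Md² gives I = 0.016934 + (1.35)(0.356)² = 0.18803 kg m².
Thin rod: I_cm = (1/12)ML² = (1/12)(0.698)(1.03)² = 0.061709 kg m²; centre at d = 0.122 + 0.122 + 0.112 + 0.112 + 0.515 = 0.983 m, so I = I_cm + Md² gives I = 0.061709 + (0.698)(0.983)² = 0.73618 kg m².
Solid sphere: I_cm = (2/5)MR² = (2/5)(3.23)(0.194)² = 0.048626 kg m²; centre at d = 0.122 + 0.122 + 0.112 + 0.112 + 0.515 + 0.515 + 0.194 = 1.692 m, so I = I_cm + Md² gives I = 0.048626 + (3.23)(1.692)² = 9.2957 kg m².
Total I = 0.023666 + 0.18803 + 0.73618 + 9.2957 = 10.244 kg m².

10.2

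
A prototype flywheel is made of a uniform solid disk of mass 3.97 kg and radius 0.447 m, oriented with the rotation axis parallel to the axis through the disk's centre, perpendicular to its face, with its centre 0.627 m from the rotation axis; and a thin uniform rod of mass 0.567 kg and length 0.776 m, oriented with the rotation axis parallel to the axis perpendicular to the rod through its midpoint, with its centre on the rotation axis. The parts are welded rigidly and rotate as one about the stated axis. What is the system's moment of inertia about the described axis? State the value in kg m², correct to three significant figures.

1.99

Solid disk: I_cm = (1/2)MR² = (1/2)(3.97)(0.447)² = 0.39662 kg m²; centre at d = 0.627 m, so the parallel axis theorem gives I = 0.39662 + (3.97)(0.627)² = 1.9573 kg m².
Thin rod: I_cm = (1/12)ML² = (1/12)(0.567)(0.776)² = 0.028453 kg m²; axis through the centre, so I = 0.028453 kg m².
Total I = 1.9573 + 0.028453 = 1.9858 kg m².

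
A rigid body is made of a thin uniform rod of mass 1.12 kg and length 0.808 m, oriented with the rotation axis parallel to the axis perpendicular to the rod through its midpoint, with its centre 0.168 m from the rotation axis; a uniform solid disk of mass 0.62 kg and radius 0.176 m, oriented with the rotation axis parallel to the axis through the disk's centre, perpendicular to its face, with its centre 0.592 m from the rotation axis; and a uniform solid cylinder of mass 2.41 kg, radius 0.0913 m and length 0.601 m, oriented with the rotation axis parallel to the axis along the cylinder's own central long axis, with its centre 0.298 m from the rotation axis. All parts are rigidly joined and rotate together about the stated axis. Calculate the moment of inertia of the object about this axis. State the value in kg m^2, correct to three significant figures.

0.543

Thin rod: I_cm = (1/12)ML² = (1/12)(1.12)(0.808)² = 0.060934 kg m^2; centre at d = 0.168 m, so the parallel axis theorem gives I = 0.060934 + (1.12)(0.168)² = 0.092545 kg m^2.
Solid disk: I_cm = (1/2)MR² = (1/2)(0.62)(0.176)² = 0.0096026 kg m^2; centre at d = 0.592 m, so the parallel axis theorem gives I = 0.0096026 + (0.62)(0.592)² = 0.22689 kg m^2.
Solid cylinder: I_cm = (1/2)MR² = (1/2)(2.41)(0.0913)² = 0.010045 kg m^2; centre at d = 0.298 m, so the parallel axis theorem gives I = 0.010045 + (2.41)(0.298)² = 0.22406 kg m^2.
Total I = 0.092545 + 0.22689 + 0.22406 = 0.5435 kg m^2.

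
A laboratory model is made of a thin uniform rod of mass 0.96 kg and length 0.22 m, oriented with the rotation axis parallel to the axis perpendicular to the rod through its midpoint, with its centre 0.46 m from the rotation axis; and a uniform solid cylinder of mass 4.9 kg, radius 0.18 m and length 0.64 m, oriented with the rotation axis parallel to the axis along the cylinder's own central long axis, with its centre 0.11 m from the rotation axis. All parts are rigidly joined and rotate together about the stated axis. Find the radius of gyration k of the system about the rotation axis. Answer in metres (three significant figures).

Thin rod: I_cm = (1/12)ML² = (1/12)(0.96)(0.22)² = 0.003872 kg m^2; centre at d = 0.46 m, so I = I_cm + Md² gives I = 0.003872 + (0.96)(0.46)² = 0.20701 kg m^2.
Solid cylinder: I_cm = (1/2)MR² = (1/2)(4.9)(0.18)² = 0.07938 kg m^2; centre at d = 0.11 m, so I = I_cm + Md² gives I = 0.07938 + (4.9)(0.11)² = 0.13867 kg m^2.
Total I = 0.34568 kg m^2; total mass M = 5.86 kg.
k = √(I/M) = √(0.34568/5.86) = 0.24288 m.

0.243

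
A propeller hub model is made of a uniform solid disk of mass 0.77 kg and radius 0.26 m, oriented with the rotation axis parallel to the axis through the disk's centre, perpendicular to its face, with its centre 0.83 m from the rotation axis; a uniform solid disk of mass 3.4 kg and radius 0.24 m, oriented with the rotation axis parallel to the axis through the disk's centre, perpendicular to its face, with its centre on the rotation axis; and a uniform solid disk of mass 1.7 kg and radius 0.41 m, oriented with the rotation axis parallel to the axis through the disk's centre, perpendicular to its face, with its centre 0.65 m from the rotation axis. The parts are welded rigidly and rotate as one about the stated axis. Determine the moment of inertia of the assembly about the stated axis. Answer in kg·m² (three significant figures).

Solid disk: I_cm = (1/2)MR² = (1/2)(0.77)(0.26)² = 0.026026 kg·m²; centre at d = 0.83 m, so I = I_cm + Md² gives I = 0.026026 + (0.77)(0.83)² = 0.55648 kg·m².
Solid disk: I_cm = (1/2)MR² = (1/2)(3.4)(0.24)² = 0.09792 kg·m²; axis through the centre, so I = 0.09792 kg·m².
Solid disk: I_cm = (1/2)MR² = (1/2)(1.7)(0.41)² = 0.14288 kg·m²; centre at d = 0.65 m, so I = I_cm + Md² gives I = 0.14288 + (1.7)(0.65)² = 0.86113 kg·m².
Total I = 0.55648 + 0.09792 + 0.86113 = 1.5155 kg·m².

1.52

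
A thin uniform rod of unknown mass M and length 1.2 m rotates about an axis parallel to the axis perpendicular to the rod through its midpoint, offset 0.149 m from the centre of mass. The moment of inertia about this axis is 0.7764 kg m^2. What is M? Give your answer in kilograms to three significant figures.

5.46

I = I_cm + Md² = (1/12)ML² + Md² = M·[0.0833333·(1.2)² + (0.149)²] = M·0.1422.
So M = 0.7764 / 0.1422 = 5.4599 kg.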